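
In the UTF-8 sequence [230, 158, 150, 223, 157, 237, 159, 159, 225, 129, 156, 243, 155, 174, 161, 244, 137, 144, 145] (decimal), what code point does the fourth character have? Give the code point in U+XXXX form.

U+105C

Offset 0: leading byte 0xE6 = 11100110 → 3-byte char #1 = E6 9E 96.
Offset 3: leading byte 0xDF = 11011111 → 2-byte char #2 = DF 9D.
Offset 5: leading byte 0xED = 11101101 → 3-byte char #3 = ED 9F 9F.
Offset 8: leading byte 0xE1 = 11100001 → 3-byte char #4 = E1 81 9C.
Leading byte 0xE1 = 11100001 matches 1110xxxx → 3-byte sequence.
Byte 1: 0xE1 = 11100001, payload 0001 (4 bits).
Byte 2: 0x81 = 10000001 (10xxxxxx ✓), payload 000001.
Byte 3: 0x9C = 10011100 (10xxxxxx ✓), payload 011100.
Concatenate: 0001000001011100 = 0x105C (16 bits → U+105C).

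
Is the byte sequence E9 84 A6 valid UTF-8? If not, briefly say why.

valid

Leading byte 0xE9 = 11101001 → 3-byte form.
Continuation bytes 0x84=10000100, 0xA6=10100110 all match 10xxxxxx.
Decoded value 0x9126 is ≥ 0x800 (shortest form) and not a surrogate.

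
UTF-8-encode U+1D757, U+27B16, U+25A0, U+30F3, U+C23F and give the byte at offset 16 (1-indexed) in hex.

0x88

1-indexed offset 16 is 0-indexed offset 15.
U+1D757 → 4-byte form F0 9D 9D 97 at offsets 0–3.
U+27B16 → 4-byte form F0 A7 AC 96 at offsets 4–7.
U+25A0 → 3-byte form E2 96 A0 at offsets 8–10.
U+30F3 → 3-byte form E3 83 B3 at offsets 11–13.
U+C23F → 3-byte form EC 88 BF at offsets 14–16.
Offset 15 falls in char 5's range; it's byte 2 of EC 88 BF = 0x88.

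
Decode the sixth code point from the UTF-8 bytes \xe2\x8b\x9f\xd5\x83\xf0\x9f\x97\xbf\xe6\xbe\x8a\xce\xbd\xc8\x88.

U+0208

Offset 0: leading byte 0xE2 = 11100010 → 3-byte char #1 = E2 8B 9F.
Offset 3: leading byte 0xD5 = 11010101 → 2-byte char #2 = D5 83.
Offset 5: leading byte 0xF0 = 11110000 → 4-byte char #3 = F0 9F 97 BF.
Offset 9: leading byte 0xE6 = 11100110 → 3-byte char #4 = E6 BE 8A.
Offset 12: leading byte 0xCE = 11001110 → 2-byte char #5 = CE BD.
Offset 14: leading byte 0xC8 = 11001000 → 2-byte char #6 = C8 88.
Leading byte 0xC8 = 11001000 matches 110xxxxx → 2-byte sequence.
Byte 1: 0xC8 = 11001000, payload 01000 (5 bits).
Byte 2: 0x88 = 10001000 (10xxxxxx ✓), payload 001000.
Concatenate: 01000001000 = 0x208 (11 bits → U+0208).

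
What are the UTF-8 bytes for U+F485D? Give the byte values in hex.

F3 B4 A1 9D

U+F485D = 0xF485D = 1001565 decimal. In range U+10000–U+10FFFF → 4-byte form: 11110xxx 10xxxxxx 10xxxxxx 10xxxxxx.
Binary (21 bits): 011110100100001011101.
Split 3+6+6+6: 011 | 110100 | 100001 | 011101.
Byte 1: 11110011 = 0xF3.
Byte 2: 10110100 = 0xB4.
Byte 3: 10100001 = 0xA1.
Byte 4: 10011101 = 0x9D.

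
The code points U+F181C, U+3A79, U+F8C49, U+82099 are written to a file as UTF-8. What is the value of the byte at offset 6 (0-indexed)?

0xB9

U+F181C → 4-byte form F3 B1 A0 9C at offsets 0–3.
U+3A79 → 3-byte form E3 A9 B9 at offsets 4–6.
Offset 6 falls in char 2's range; it's byte 3 of E3 A9 B9 = 0xB9.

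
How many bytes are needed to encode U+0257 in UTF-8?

2

U+0257 = 0x257. UTF-8 uses 1 byte below 0x80, 2 below 0x800, 3 below 0x10000, 4 up to 0x10FFFF. 0x257 is in U+0080–U+07FF → 2 bytes.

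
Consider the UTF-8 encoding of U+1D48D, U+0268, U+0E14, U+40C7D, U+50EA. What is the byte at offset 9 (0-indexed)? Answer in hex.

U+1D48D → 4-byte form F0 9D 92 8D at offsets 0–3.
U+0268 → 2-byte form C9 A8 at offsets 4–5.
U+0E14 → 3-byte form E0 B8 94 at offsets 6–8.
U+40C7D → 4-byte form F1 80 B1 BD at offsets 9–12.
Offset 9 falls in char 4's range; it's byte 1 of F1 80 B1 BD = 0xF1.

0xF1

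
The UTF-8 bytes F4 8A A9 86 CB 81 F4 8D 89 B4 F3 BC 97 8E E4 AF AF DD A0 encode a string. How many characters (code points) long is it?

6

Byte at offset 0: 0xF4 = 11110100 → 4-byte char (#1). Advance 4.
Byte at offset 4: 0xCB = 11001011 → 2-byte char (#2). Advance 2.
Byte at offset 6: 0xF4 = 11110100 → 4-byte char (#3). Advance 4.
Byte at offset 10: 0xF3 = 11110011 → 4-byte char (#4). Advance 4.
Byte at offset 14: 0xE4 = 11100100 → 3-byte char (#5). Advance 3.
Byte at offset 17: 0xDD = 11011101 → 2-byte char (#6). Advance 2.
Reached end at offset 19 after 6 code points.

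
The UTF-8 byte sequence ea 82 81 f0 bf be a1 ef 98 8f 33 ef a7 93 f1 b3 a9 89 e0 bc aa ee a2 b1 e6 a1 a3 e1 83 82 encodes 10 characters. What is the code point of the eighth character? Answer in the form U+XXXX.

U+E8B1

Offset 0: leading byte 0xEA = 11101010 → 3-byte char #1 = EA 82 81.
Offset 3: leading byte 0xF0 = 11110000 → 4-byte char #2 = F0 BF BE A1.
Offset 7: leading byte 0xEF = 11101111 → 3-byte char #3 = EF 98 8F.
Offset 10: leading byte 0x33 = 00110011 → 1-byte char #4 = 33.
Offset 11: leading byte 0xEF = 11101111 → 3-byte char #5 = EF A7 93.
Offset 14: leading byte 0xF1 = 11110001 → 4-byte char #6 = F1 B3 A9 89.
Offset 18: leading byte 0xE0 = 11100000 → 3-byte char #7 = E0 BC AA.
Offset 21: leading byte 0xEE = 11101110 → 3-byte char #8 = EE A2 B1.
Leading byte 0xEE = 11101110 matches 1110xxxx → 3-byte sequence.
Byte 1: 0xEE = 11101110, payload 1110 (4 bits).
Byte 2: 0xA2 = 10100010 (10xxxxxx ✓), payload 100010.
Byte 3: 0xB1 = 10110001 (10xxxxxx ✓), payload 110001.
Concatenate: 1110100010110001 = 0xE8B1 (16 bits → U+E8B1).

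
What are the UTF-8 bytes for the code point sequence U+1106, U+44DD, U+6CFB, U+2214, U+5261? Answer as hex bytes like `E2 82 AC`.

U+1106: 3-byte form → E1 84 86.
U+44DD: 3-byte form → E4 93 9D.
U+6CFB: 3-byte form → E6 B3 BB.
U+2214: 3-byte form → E2 88 94.
U+5261: 3-byte form → E5 89 A1.
Concatenated (15 bytes): E1 84 86 E4 93 9D E6 B3 BB E2 88 94 E5 89 A1.

E1 84 86 E4 93 9D E6 B3 BB E2 88 94 E5 89 A1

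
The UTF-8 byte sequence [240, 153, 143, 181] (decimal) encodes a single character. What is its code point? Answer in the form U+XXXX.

U+193F5

Leading byte 0xF0 = 11110000 matches 11110xxx → 4-byte sequence.
Byte 1: 0xF0 = 11110000, payload 000 (3 bits).
Byte 2: 0x99 = 10011001 (10xxxxxx ✓), payload 011001.
Byte 3: 0x8F = 10001111 (10xxxxxx ✓), payload 001111.
Byte 4: 0xB5 = 10110101 (10xxxxxx ✓), payload 110101.
Concatenate: 000011001001111110101 = 0x193F5 (21 bits → U+193F5).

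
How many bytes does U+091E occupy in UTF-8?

U+091E = 0x91E. UTF-8 uses 1 byte below 0x80, 2 below 0x800, 3 below 0x10000, 4 up to 0x10FFFF. 0x91E is in U+0800–U+FFFF → 3 bytes.

3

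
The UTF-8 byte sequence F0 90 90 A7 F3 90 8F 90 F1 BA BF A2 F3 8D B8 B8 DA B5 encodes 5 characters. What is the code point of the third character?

Offset 0: leading byte 0xF0 = 11110000 → 4-byte char #1 = F0 90 90 A7.
Offset 4: leading byte 0xF3 = 11110011 → 4-byte char #2 = F3 90 8F 90.
Offset 8: leading byte 0xF1 = 11110001 → 4-byte char #3 = F1 BA BF A2.
Leading byte 0xF1 = 11110001 matches 11110xxx → 4-byte sequence.
Byte 1: 0xF1 = 11110001, payload 001 (3 bits).
Byte 2: 0xBA = 10111010 (10xxxxxx ✓), payload 111010.
Byte 3: 0xBF = 10111111 (10xxxxxx ✓), payload 111111.
Byte 4: 0xA2 = 10100010 (10xxxxxx ✓), payload 100010.
Concatenate: 001111010111111100010 = 0x7AFE2 (21 bits → U+7AFE2).

U+7AFE2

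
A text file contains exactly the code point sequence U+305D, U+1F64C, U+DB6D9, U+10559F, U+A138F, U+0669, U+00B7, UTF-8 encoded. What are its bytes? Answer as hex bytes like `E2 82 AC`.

U+305D: 3-byte form → E3 81 9D.
U+1F64C: 4-byte form → F0 9F 99 8C.
U+DB6D9: 4-byte form → F3 9B 9B 99.
U+10559F: 4-byte form → F4 85 96 9F.
U+A138F: 4-byte form → F2 A1 8E 8F.
U+0669: 2-byte form → D9 A9.
U+00B7: 2-byte form → C2 B7.
Concatenated (23 bytes): E3 81 9D F0 9F 99 8C F3 9B 9B 99 F4 85 96 9F F2 A1 8E 8F D9 A9 C2 B7.

E3 81 9D F0 9F 99 8C F3 9B 9B 99 F4 85 96 9F F2 A1 8E 8F D9 A9 C2 B7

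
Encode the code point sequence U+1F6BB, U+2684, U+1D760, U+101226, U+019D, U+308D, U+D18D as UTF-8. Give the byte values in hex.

U+1F6BB: 4-byte form → F0 9F 9A BB.
U+2684: 3-byte form → E2 9A 84.
U+1D760: 4-byte form → F0 9D 9D A0.
U+101226: 4-byte form → F4 81 88 A6.
U+019D: 2-byte form → C6 9D.
U+308D: 3-byte form → E3 82 8D.
U+D18D: 3-byte form → ED 86 8D.
Concatenated (23 bytes): F0 9F 9A BB E2 9A 84 F0 9D 9D A0 F4 81 88 A6 C6 9D E3 82 8D ED 86 8D.

F0 9F 9A BB E2 9A 84 F0 9D 9D A0 F4 81 88 A6 C6 9D E3 82 8D ED 86 8D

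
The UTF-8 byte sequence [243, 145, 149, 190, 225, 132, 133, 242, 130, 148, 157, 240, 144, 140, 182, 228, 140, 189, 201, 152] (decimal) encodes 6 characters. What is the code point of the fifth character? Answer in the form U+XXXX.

U+433D

Offset 0: leading byte 0xF3 = 11110011 → 4-byte char #1 = F3 91 95 BE.
Offset 4: leading byte 0xE1 = 11100001 → 3-byte char #2 = E1 84 85.
Offset 7: leading byte 0xF2 = 11110010 → 4-byte char #3 = F2 82 94 9D.
Offset 11: leading byte 0xF0 = 11110000 → 4-byte char #4 = F0 90 8C B6.
Offset 15: leading byte 0xE4 = 11100100 → 3-byte char #5 = E4 8C BD.
Leading byte 0xE4 = 11100100 matches 1110xxxx → 3-byte sequence.
Byte 1: 0xE4 = 11100100, payload 0100 (4 bits).
Byte 2: 0x8C = 10001100 (10xxxxxx ✓), payload 001100.
Byte 3: 0xBD = 10111101 (10xxxxxx ✓), payload 111101.
Concatenate: 0100001100111101 = 0x433D (16 bits → U+433D).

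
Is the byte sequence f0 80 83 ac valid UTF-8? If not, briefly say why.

Leading byte 0xF0 = 11110000 → 4-byte form.
Continuation bytes all match 10xxxxxx. Payload decodes to 0xEC.
But 0xEC < 0x10000, the minimum for a 4-byte sequence — this is an overlong encoding.

invalid (overlong encoding)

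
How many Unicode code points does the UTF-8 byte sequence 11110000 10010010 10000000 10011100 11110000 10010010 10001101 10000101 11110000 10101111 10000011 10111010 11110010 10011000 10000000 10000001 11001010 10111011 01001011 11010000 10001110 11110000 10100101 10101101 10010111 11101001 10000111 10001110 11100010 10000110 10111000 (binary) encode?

Byte at offset 0: 0xF0 = 11110000 → 4-byte char (#1). Advance 4.
Byte at offset 4: 0xF0 = 11110000 → 4-byte char (#2). Advance 4.
Byte at offset 8: 0xF0 = 11110000 → 4-byte char (#3). Advance 4.
Byte at offset 12: 0xF2 = 11110010 → 4-byte char (#4). Advance 4.
Byte at offset 16: 0xCA = 11001010 → 2-byte char (#5). Advance 2.
Byte at offset 18: 0x4B = 01001011 → 1-byte char (#6). Advance 1.
Byte at offset 19: 0xD0 = 11010000 → 2-byte char (#7). Advance 2.
Byte at offset 21: 0xF0 = 11110000 → 4-byte char (#8). Advance 4.
Byte at offset 25: 0xE9 = 11101001 → 3-byte char (#9). Advance 3.
Byte at offset 28: 0xE2 = 11100010 → 3-byte char (#10). Advance 3.
Reached end at offset 31 after 10 code points.

10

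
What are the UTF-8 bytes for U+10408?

U+10408 = 0x10408 = 66568 decimal. In range U+10000–U+10FFFF → 4-byte form: 11110xxx 10xxxxxx 10xxxxxx 10xxxxxx.
Binary (21 bits): 000010000010000001000.
Split 3+6+6+6: 000 | 010000 | 010000 | 001000.
Byte 1: 11110000 = 0xF0.
Byte 2: 10010000 = 0x90.
Byte 3: 10010000 = 0x90.
Byte 4: 10001000 = 0x88.

F0 90 90 88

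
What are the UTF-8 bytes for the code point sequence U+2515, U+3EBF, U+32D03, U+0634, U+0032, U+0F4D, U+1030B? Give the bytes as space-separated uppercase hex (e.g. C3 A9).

U+2515: 3-byte form → E2 94 95.
U+3EBF: 3-byte form → E3 BA BF.
U+32D03: 4-byte form → F0 B2 B4 83.
U+0634: 2-byte form → D8 B4.
U+0032: 1-byte form → 32.
U+0F4D: 3-byte form → E0 BD 8D.
U+1030B: 4-byte form → F0 90 8C 8B.
Concatenated (20 bytes): E2 94 95 E3 BA BF F0 B2 B4 83 D8 B4 32 E0 BD 8D F0 90 8C 8B.

E2 94 95 E3 BA BF F0 B2 B4 83 D8 B4 32 E0 BD 8D F0 90 8C 8B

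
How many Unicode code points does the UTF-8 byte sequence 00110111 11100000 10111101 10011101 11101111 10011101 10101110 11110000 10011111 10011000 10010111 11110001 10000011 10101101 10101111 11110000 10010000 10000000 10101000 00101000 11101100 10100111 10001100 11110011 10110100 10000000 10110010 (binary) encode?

Byte at offset 0: 0x37 = 00110111 → 1-byte char (#1). Advance 1.
Byte at offset 1: 0xE0 = 11100000 → 3-byte char (#2). Advance 3.
Byte at offset 4: 0xEF = 11101111 → 3-byte char (#3). Advance 3.
Byte at offset 7: 0xF0 = 11110000 → 4-byte char (#4). Advance 4.
Byte at offset 11: 0xF1 = 11110001 → 4-byte char (#5). Advance 4.
Byte at offset 15: 0xF0 = 11110000 → 4-byte char (#6). Advance 4.
Byte at offset 19: 0x28 = 00101000 → 1-byte char (#7). Advance 1.
Byte at offset 20: 0xEC = 11101100 → 3-byte char (#8). Advance 3.
Byte at offset 23: 0xF3 = 11110011 → 4-byte char (#9). Advance 4.
Reached end at offset 27 after 9 code points.

9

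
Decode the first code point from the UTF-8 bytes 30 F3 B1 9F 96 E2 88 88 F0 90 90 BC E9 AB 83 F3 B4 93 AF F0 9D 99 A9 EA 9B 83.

Offset 0: leading byte 0x30 = 00110000 → 1-byte char #1 = 30.
Leading byte 0x30 = 00110000 matches 0xxxxxxx → 1-byte sequence.
Byte 1: 0x30 = 00110000, payload 0110000 (7 bits).
Concatenate: 0110000 = 0x30 (7 bits → U+0030).

U+0030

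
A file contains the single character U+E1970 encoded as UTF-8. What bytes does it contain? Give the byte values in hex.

F3 A1 A5 B0

U+E1970 = 0xE1970 = 924016 decimal. In range U+10000–U+10FFFF → 4-byte form: 11110xxx 10xxxxxx 10xxxxxx 10xxxxxx.
Binary (21 bits): 011100001100101110000.
Split 3+6+6+6: 011 | 100001 | 100101 | 110000.
Byte 1: 11110011 = 0xF3.
Byte 2: 10100001 = 0xA1.
Byte 3: 10100101 = 0xA5.
Byte 4: 10110000 = 0xB0.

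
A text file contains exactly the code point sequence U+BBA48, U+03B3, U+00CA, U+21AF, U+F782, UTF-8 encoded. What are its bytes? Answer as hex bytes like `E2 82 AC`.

F2 BB A9 88 CE B3 C3 8A E2 86 AF EF 9E 82

U+BBA48: 4-byte form → F2 BB A9 88.
U+03B3: 2-byte form → CE B3.
U+00CA: 2-byte form → C3 8A.
U+21AF: 3-byte form → E2 86 AF.
U+F782: 3-byte form → EF 9E 82.
Concatenated (14 bytes): F2 BB A9 88 CE B3 C3 8A E2 86 AF EF 9E 82.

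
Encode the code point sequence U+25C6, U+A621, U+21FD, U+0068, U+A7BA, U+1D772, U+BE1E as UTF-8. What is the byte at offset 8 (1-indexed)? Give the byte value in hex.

1-indexed offset 8 is 0-indexed offset 7.
U+25C6 → 3-byte form E2 97 86 at offsets 0–2.
U+A621 → 3-byte form EA 98 A1 at offsets 3–5.
U+21FD → 3-byte form E2 87 BD at offsets 6–8.
Offset 7 falls in char 3's range; it's byte 2 of E2 87 BD = 0x87.

0x87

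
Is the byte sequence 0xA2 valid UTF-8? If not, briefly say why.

Byte 0xA2 = 10100010 has the form 10xxxxxx — a continuation byte — but there is no preceding leading byte.

invalid (continuation byte with no leading byte)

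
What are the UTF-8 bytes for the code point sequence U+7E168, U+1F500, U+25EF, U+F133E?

F1 BE 85 A8 F0 9F 94 80 E2 97 AF F3 B1 8C BE

U+7E168: 4-byte form → F1 BE 85 A8.
U+1F500: 4-byte form → F0 9F 94 80.
U+25EF: 3-byte form → E2 97 AF.
U+F133E: 4-byte form → F3 B1 8C BE.
Concatenated (15 bytes): F1 BE 85 A8 F0 9F 94 80 E2 97 AF F3 B1 8C BE.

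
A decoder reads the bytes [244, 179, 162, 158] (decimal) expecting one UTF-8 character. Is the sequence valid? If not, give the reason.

Leading byte 0xF4 = 11110100 → 4-byte form.
Payload = 0x13389E, which exceeds U+10FFFF, the maximum Unicode code point. (Leading bytes F5–FF, or F4 followed by ≥ 0x90, are invalid.)

invalid (encodes a value above U+10FFFF)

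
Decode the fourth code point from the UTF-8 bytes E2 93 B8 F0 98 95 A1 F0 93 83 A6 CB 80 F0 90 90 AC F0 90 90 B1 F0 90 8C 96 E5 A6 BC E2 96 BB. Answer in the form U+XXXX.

Offset 0: leading byte 0xE2 = 11100010 → 3-byte char #1 = E2 93 B8.
Offset 3: leading byte 0xF0 = 11110000 → 4-byte char #2 = F0 98 95 A1.
Offset 7: leading byte 0xF0 = 11110000 → 4-byte char #3 = F0 93 83 A6.
Offset 11: leading byte 0xCB = 11001011 → 2-byte char #4 = CB 80.
Leading byte 0xCB = 11001011 matches 110xxxxx → 2-byte sequence.
Byte 1: 0xCB = 11001011, payload 01011 (5 bits).
Byte 2: 0x80 = 10000000 (10xxxxxx ✓), payload 000000.
Concatenate: 01011000000 = 0x2C0 (11 bits → U+02C0).

U+02C0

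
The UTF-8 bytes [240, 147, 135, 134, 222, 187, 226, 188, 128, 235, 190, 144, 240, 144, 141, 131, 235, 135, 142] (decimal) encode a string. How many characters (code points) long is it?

Byte at offset 0: 0xF0 = 11110000 → 4-byte char (#1). Advance 4.
Byte at offset 4: 0xDE = 11011110 → 2-byte char (#2). Advance 2.
Byte at offset 6: 0xE2 = 11100010 → 3-byte char (#3). Advance 3.
Byte at offset 9: 0xEB = 11101011 → 3-byte char (#4). Advance 3.
Byte at offset 12: 0xF0 = 11110000 → 4-byte char (#5). Advance 4.
Byte at offset 16: 0xEB = 11101011 → 3-byte char (#6). Advance 3.
Reached end at offset 19 after 6 code points.

6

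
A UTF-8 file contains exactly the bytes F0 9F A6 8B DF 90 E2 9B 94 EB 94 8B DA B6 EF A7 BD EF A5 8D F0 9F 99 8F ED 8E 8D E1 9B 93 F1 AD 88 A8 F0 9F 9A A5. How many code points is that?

Byte at offset 0: 0xF0 = 11110000 → 4-byte char (#1). Advance 4.
Byte at offset 4: 0xDF = 11011111 → 2-byte char (#2). Advance 2.
Byte at offset 6: 0xE2 = 11100010 → 3-byte char (#3). Advance 3.
Byte at offset 9: 0xEB = 11101011 → 3-byte char (#4). Advance 3.
Byte at offset 12: 0xDA = 11011010 → 2-byte char (#5). Advance 2.
Byte at offset 14: 0xEF = 11101111 → 3-byte char (#6). Advance 3.
Byte at offset 17: 0xEF = 11101111 → 3-byte char (#7). Advance 3.
Byte at offset 20: 0xF0 = 11110000 → 4-byte char (#8). Advance 4.
Byte at offset 24: 0xED = 11101101 → 3-byte char (#9). Advance 3.
Byte at offset 27: 0xE1 = 11100001 → 3-byte char (#10). Advance 3.
Byte at offset 30: 0xF1 = 11110001 → 4-byte char (#11). Advance 4.
Byte at offset 34: 0xF0 = 11110000 → 4-byte char (#12). Advance 4.
Reached end at offset 38 after 12 code points.

12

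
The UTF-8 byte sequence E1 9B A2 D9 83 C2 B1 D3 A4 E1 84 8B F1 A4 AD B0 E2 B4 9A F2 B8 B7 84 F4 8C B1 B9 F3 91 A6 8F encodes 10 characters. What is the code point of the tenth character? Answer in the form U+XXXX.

Offset 0: leading byte 0xE1 = 11100001 → 3-byte char #1 = E1 9B A2.
Offset 3: leading byte 0xD9 = 11011001 → 2-byte char #2 = D9 83.
Offset 5: leading byte 0xC2 = 11000010 → 2-byte char #3 = C2 B1.
Offset 7: leading byte 0xD3 = 11010011 → 2-byte char #4 = D3 A4.
Offset 9: leading byte 0xE1 = 11100001 → 3-byte char #5 = E1 84 8B.
Offset 12: leading byte 0xF1 = 11110001 → 4-byte char #6 = F1 A4 AD B0.
Offset 16: leading byte 0xE2 = 11100010 → 3-byte char #7 = E2 B4 9A.
Offset 19: leading byte 0xF2 = 11110010 → 4-byte char #8 = F2 B8 B7 84.
Offset 23: leading byte 0xF4 = 11110100 → 4-byte char #9 = F4 8C B1 B9.
Offset 27: leading byte 0xF3 = 11110011 → 4-byte char #10 = F3 91 A6 8F.
Leading byte 0xF3 = 11110011 matches 11110xxx → 4-byte sequence.
Byte 1: 0xF3 = 11110011, payload 011 (3 bits).
Byte 2: 0x91 = 10010001 (10xxxxxx ✓), payload 010001.
Byte 3: 0xA6 = 10100110 (10xxxxxx ✓), payload 100110.
Byte 4: 0x8F = 10001111 (10xxxxxx ✓), payload 001111.
Concatenate: 011010001100110001111 = 0xD198F (21 bits → U+D198F).

U+D198F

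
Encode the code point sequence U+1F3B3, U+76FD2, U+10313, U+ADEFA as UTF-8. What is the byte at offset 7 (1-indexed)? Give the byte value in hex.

0xBF

1-indexed offset 7 is 0-indexed offset 6.
U+1F3B3 → 4-byte form F0 9F 8E B3 at offsets 0–3.
U+76FD2 → 4-byte form F1 B6 BF 92 at offsets 4–7.
Offset 6 falls in char 2's range; it's byte 3 of F1 B6 BF 92 = 0xBF.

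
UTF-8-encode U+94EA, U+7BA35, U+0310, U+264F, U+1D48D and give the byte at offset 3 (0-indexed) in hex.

U+94EA → 3-byte form E9 93 AA at offsets 0–2.
U+7BA35 → 4-byte form F1 BB A8 B5 at offsets 3–6.
Offset 3 falls in char 2's range; it's byte 1 of F1 BB A8 B5 = 0xF1.

0xF1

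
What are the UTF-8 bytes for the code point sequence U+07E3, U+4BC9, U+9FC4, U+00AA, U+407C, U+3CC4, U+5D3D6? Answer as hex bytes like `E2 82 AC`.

DF A3 E4 AF 89 E9 BF 84 C2 AA E4 81 BC E3 B3 84 F1 9D 8F 96

U+07E3: 2-byte form → DF A3.
U+4BC9: 3-byte form → E4 AF 89.
U+9FC4: 3-byte form → E9 BF 84.
U+00AA: 2-byte form → C2 AA.
U+407C: 3-byte form → E4 81 BC.
U+3CC4: 3-byte form → E3 B3 84.
U+5D3D6: 4-byte form → F1 9D 8F 96.
Concatenated (20 bytes): DF A3 E4 AF 89 E9 BF 84 C2 AA E4 81 BC E3 B3 84 F1 9D 8F 96.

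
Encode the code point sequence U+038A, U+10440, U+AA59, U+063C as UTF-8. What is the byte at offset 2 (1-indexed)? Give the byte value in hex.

0x8A

1-indexed offset 2 is 0-indexed offset 1.
U+038A → 2-byte form CE 8A at offsets 0–1.
Offset 1 falls in char 1's range; it's byte 2 of CE 8A = 0x8A.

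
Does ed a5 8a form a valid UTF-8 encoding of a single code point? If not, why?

invalid (encodes a surrogate (U+D800–U+DFFF))

Structurally a 3-byte sequence; payload = 0xD94A.
But 0xD94A is in U+D800–U+DFFF, the surrogate range. Surrogates are not Unicode scalar values and are forbidden in UTF-8.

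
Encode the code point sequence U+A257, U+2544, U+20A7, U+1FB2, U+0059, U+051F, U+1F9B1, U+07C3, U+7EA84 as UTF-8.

U+A257: 3-byte form → EA 89 97.
U+2544: 3-byte form → E2 95 84.
U+20A7: 3-byte form → E2 82 A7.
U+1FB2: 3-byte form → E1 BE B2.
U+0059: 1-byte form → 59.
U+051F: 2-byte form → D4 9F.
U+1F9B1: 4-byte form → F0 9F A6 B1.
U+07C3: 2-byte form → DF 83.
U+7EA84: 4-byte form → F1 BE AA 84.
Concatenated (25 bytes): EA 89 97 E2 95 84 E2 82 A7 E1 BE B2 59 D4 9F F0 9F A6 B1 DF 83 F1 BE AA 84.

EA 89 97 E2 95 84 E2 82 A7 E1 BE B2 59 D4 9F F0 9F A6 B1 DF 83 F1 BE AA 84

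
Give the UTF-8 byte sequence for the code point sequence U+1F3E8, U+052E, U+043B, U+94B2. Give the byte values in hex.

F0 9F 8F A8 D4 AE D0 BB E9 92 B2

U+1F3E8: 4-byte form → F0 9F 8F A8.
U+052E: 2-byte form → D4 AE.
U+043B: 2-byte form → D0 BB.
U+94B2: 3-byte form → E9 92 B2.
Concatenated (11 bytes): F0 9F 8F A8 D4 AE D0 BB E9 92 B2.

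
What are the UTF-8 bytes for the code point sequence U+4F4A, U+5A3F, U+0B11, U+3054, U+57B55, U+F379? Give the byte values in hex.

E4 BD 8A E5 A8 BF E0 AC 91 E3 81 94 F1 97 AD 95 EF 8D B9

U+4F4A: 3-byte form → E4 BD 8A.
U+5A3F: 3-byte form → E5 A8 BF.
U+0B11: 3-byte form → E0 AC 91.
U+3054: 3-byte form → E3 81 94.
U+57B55: 4-byte form → F1 97 AD 95.
U+F379: 3-byte form → EF 8D B9.
Concatenated (19 bytes): E4 BD 8A E5 A8 BF E0 AC 91 E3 81 94 F1 97 AD 95 EF 8D B9.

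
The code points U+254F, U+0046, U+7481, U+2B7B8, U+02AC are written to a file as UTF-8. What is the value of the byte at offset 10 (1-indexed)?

0x9E

1-indexed offset 10 is 0-indexed offset 9.
U+254F → 3-byte form E2 95 8F at offsets 0–2.
U+0046 → 1-byte form 46 at offsets 3–3.
U+7481 → 3-byte form E7 92 81 at offsets 4–6.
U+2B7B8 → 4-byte form F0 AB 9E B8 at offsets 7–10.
Offset 9 falls in char 4's range; it's byte 3 of F0 AB 9E B8 = 0x9E.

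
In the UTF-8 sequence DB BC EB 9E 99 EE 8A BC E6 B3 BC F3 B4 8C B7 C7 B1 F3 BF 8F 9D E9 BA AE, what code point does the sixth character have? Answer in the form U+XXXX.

U+01F1

Offset 0: leading byte 0xDB = 11011011 → 2-byte char #1 = DB BC.
Offset 2: leading byte 0xEB = 11101011 → 3-byte char #2 = EB 9E 99.
Offset 5: leading byte 0xEE = 11101110 → 3-byte char #3 = EE 8A BC.
Offset 8: leading byte 0xE6 = 11100110 → 3-byte char #4 = E6 B3 BC.
Offset 11: leading byte 0xF3 = 11110011 → 4-byte char #5 = F3 B4 8C B7.
Offset 15: leading byte 0xC7 = 11000111 → 2-byte char #6 = C7 B1.
Leading byte 0xC7 = 11000111 matches 110xxxxx → 2-byte sequence.
Byte 1: 0xC7 = 11000111, payload 00111 (5 bits).
Byte 2: 0xB1 = 10110001 (10xxxxxx ✓), payload 110001.
Concatenate: 00111110001 = 0x1F1 (11 bits → U+01F1).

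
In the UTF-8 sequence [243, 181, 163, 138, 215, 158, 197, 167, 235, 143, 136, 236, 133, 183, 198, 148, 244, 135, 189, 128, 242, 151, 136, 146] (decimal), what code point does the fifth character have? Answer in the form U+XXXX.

U+C177

Offset 0: leading byte 0xF3 = 11110011 → 4-byte char #1 = F3 B5 A3 8A.
Offset 4: leading byte 0xD7 = 11010111 → 2-byte char #2 = D7 9E.
Offset 6: leading byte 0xC5 = 11000101 → 2-byte char #3 = C5 A7.
Offset 8: leading byte 0xEB = 11101011 → 3-byte char #4 = EB 8F 88.
Offset 11: leading byte 0xEC = 11101100 → 3-byte char #5 = EC 85 B7.
Leading byte 0xEC = 11101100 matches 1110xxxx → 3-byte sequence.
Byte 1: 0xEC = 11101100, payload 1100 (4 bits).
Byte 2: 0x85 = 10000101 (10xxxxxx ✓), payload 000101.
Byte 3: 0xB7 = 10110111 (10xxxxxx ✓), payload 110111.
Concatenate: 1100000101110111 = 0xC177 (16 bits → U+C177).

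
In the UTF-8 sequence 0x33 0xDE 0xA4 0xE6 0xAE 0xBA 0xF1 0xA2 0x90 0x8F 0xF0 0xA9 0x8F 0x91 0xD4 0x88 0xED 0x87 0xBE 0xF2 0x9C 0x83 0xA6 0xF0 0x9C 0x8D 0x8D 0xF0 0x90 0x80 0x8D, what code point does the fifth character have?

U+293D1

Offset 0: leading byte 0x33 = 00110011 → 1-byte char #1 = 33.
Offset 1: leading byte 0xDE = 11011110 → 2-byte char #2 = DE A4.
Offset 3: leading byte 0xE6 = 11100110 → 3-byte char #3 = E6 AE BA.
Offset 6: leading byte 0xF1 = 11110001 → 4-byte char #4 = F1 A2 90 8F.
Offset 10: leading byte 0xF0 = 11110000 → 4-byte char #5 = F0 A9 8F 91.
Leading byte 0xF0 = 11110000 matches 11110xxx → 4-byte sequence.
Byte 1: 0xF0 = 11110000, payload 000 (3 bits).
Byte 2: 0xA9 = 10101001 (10xxxxxx ✓), payload 101001.
Byte 3: 0x8F = 10001111 (10xxxxxx ✓), payload 001111.
Byte 4: 0x91 = 10010001 (10xxxxxx ✓), payload 010001.
Concatenate: 000101001001111010001 = 0x293D1 (21 bits → U+293D1).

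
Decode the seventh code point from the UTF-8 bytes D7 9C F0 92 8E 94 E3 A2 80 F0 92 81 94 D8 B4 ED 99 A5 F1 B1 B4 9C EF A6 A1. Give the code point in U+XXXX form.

U+71D1C

Offset 0: leading byte 0xD7 = 11010111 → 2-byte char #1 = D7 9C.
Offset 2: leading byte 0xF0 = 11110000 → 4-byte char #2 = F0 92 8E 94.
Offset 6: leading byte 0xE3 = 11100011 → 3-byte char #3 = E3 A2 80.
Offset 9: leading byte 0xF0 = 11110000 → 4-byte char #4 = F0 92 81 94.
Offset 13: leading byte 0xD8 = 11011000 → 2-byte char #5 = D8 B4.
Offset 15: leading byte 0xED = 11101101 → 3-byte char #6 = ED 99 A5.
Offset 18: leading byte 0xF1 = 11110001 → 4-byte char #7 = F1 B1 B4 9C.
Leading byte 0xF1 = 11110001 matches 11110xxx → 4-byte sequence.
Byte 1: 0xF1 = 11110001, payload 001 (3 bits).
Byte 2: 0xB1 = 10110001 (10xxxxxx ✓), payload 110001.
Byte 3: 0xB4 = 10110100 (10xxxxxx ✓), payload 110100.
Byte 4: 0x9C = 10011100 (10xxxxxx ✓), payload 011100.
Concatenate: 001110001110100011100 = 0x71D1C (21 bits → U+71D1C).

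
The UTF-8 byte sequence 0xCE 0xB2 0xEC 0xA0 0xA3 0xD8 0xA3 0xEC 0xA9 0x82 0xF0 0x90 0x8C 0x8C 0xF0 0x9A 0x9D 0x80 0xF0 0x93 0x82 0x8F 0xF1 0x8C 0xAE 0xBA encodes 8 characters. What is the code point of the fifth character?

Offset 0: leading byte 0xCE = 11001110 → 2-byte char #1 = CE B2.
Offset 2: leading byte 0xEC = 11101100 → 3-byte char #2 = EC A0 A3.
Offset 5: leading byte 0xD8 = 11011000 → 2-byte char #3 = D8 A3.
Offset 7: leading byte 0xEC = 11101100 → 3-byte char #4 = EC A9 82.
Offset 10: leading byte 0xF0 = 11110000 → 4-byte char #5 = F0 90 8C 8C.
Leading byte 0xF0 = 11110000 matches 11110xxx → 4-byte sequence.
Byte 1: 0xF0 = 11110000, payload 000 (3 bits).
Byte 2: 0x90 = 10010000 (10xxxxxx ✓), payload 010000.
Byte 3: 0x8C = 10001100 (10xxxxxx ✓), payload 001100.
Byte 4: 0x8C = 10001100 (10xxxxxx ✓), payload 001100.
Concatenate: 000010000001100001100 = 0x1030C (21 bits → U+1030C).

U+1030C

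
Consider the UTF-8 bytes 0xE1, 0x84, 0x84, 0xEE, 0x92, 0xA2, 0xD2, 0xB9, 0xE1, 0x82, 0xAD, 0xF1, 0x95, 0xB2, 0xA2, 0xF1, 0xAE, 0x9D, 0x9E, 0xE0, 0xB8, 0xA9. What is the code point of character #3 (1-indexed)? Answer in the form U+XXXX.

Offset 0: leading byte 0xE1 = 11100001 → 3-byte char #1 = E1 84 84.
Offset 3: leading byte 0xEE = 11101110 → 3-byte char #2 = EE 92 A2.
Offset 6: leading byte 0xD2 = 11010010 → 2-byte char #3 = D2 B9.
Leading byte 0xD2 = 11010010 matches 110xxxxx → 2-byte sequence.
Byte 1: 0xD2 = 11010010, payload 10010 (5 bits).
Byte 2: 0xB9 = 10111001 (10xxxxxx ✓), payload 111001.
Concatenate: 10010111001 = 0x4B9 (11 bits → U+04B9).

U+04B9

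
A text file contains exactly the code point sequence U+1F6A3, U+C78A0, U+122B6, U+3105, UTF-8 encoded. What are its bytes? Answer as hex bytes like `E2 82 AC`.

U+1F6A3: 4-byte form → F0 9F 9A A3.
U+C78A0: 4-byte form → F3 87 A2 A0.
U+122B6: 4-byte form → F0 92 8A B6.
U+3105: 3-byte form → E3 84 85.
Concatenated (15 bytes): F0 9F 9A A3 F3 87 A2 A0 F0 92 8A B6 E3 84 85.

F0 9F 9A A3 F3 87 A2 A0 F0 92 8A B6 E3 84 85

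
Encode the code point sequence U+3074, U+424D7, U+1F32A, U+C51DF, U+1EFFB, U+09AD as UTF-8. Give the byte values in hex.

U+3074: 3-byte form → E3 81 B4.
U+424D7: 4-byte form → F1 82 93 97.
U+1F32A: 4-byte form → F0 9F 8C AA.
U+C51DF: 4-byte form → F3 85 87 9F.
U+1EFFB: 4-byte form → F0 9E BF BB.
U+09AD: 3-byte form → E0 A6 AD.
Concatenated (22 bytes): E3 81 B4 F1 82 93 97 F0 9F 8C AA F3 85 87 9F F0 9E BF BB E0 A6 AD.

E3 81 B4 F1 82 93 97 F0 9F 8C AA F3 85 87 9F F0 9E BF BB E0 A6 AD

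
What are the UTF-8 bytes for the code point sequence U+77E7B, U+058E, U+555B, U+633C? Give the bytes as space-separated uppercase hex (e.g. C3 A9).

U+77E7B: 4-byte form → F1 B7 B9 BB.
U+058E: 2-byte form → D6 8E.
U+555B: 3-byte form → E5 95 9B.
U+633C: 3-byte form → E6 8C BC.
Concatenated (12 bytes): F1 B7 B9 BB D6 8E E5 95 9B E6 8C BC.

F1 B7 B9 BB D6 8E E5 95 9B E6 8C BC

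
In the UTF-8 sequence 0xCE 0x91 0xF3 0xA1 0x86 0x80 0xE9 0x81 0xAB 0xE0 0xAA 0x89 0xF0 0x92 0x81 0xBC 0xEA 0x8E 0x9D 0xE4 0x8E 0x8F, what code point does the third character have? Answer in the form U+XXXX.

U+906B

Offset 0: leading byte 0xCE = 11001110 → 2-byte char #1 = CE 91.
Offset 2: leading byte 0xF3 = 11110011 → 4-byte char #2 = F3 A1 86 80.
Offset 6: leading byte 0xE9 = 11101001 → 3-byte char #3 = E9 81 AB.
Leading byte 0xE9 = 11101001 matches 1110xxxx → 3-byte sequence.
Byte 1: 0xE9 = 11101001, payload 1001 (4 bits).
Byte 2: 0x81 = 10000001 (10xxxxxx ✓), payload 000001.
Byte 3: 0xAB = 10101011 (10xxxxxx ✓), payload 101011.
Concatenate: 1001000001101011 = 0x906B (16 bits → U+906B).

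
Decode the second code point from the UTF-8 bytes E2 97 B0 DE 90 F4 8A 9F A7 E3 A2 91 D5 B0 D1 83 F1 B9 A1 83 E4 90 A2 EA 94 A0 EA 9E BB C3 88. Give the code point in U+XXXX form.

Offset 0: leading byte 0xE2 = 11100010 → 3-byte char #1 = E2 97 B0.
Offset 3: leading byte 0xDE = 11011110 → 2-byte char #2 = DE 90.
Leading byte 0xDE = 11011110 matches 110xxxxx → 2-byte sequence.
Byte 1: 0xDE = 11011110, payload 11110 (5 bits).
Byte 2: 0x90 = 10010000 (10xxxxxx ✓), payload 010000.
Concatenate: 11110010000 = 0x790 (11 bits → U+0790).

U+0790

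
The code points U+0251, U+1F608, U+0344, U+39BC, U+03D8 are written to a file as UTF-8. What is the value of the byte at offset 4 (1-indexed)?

1-indexed offset 4 is 0-indexed offset 3.
U+0251 → 2-byte form C9 91 at offsets 0–1.
U+1F608 → 4-byte form F0 9F 98 88 at offsets 2–5.
Offset 3 falls in char 2's range; it's byte 2 of F0 9F 98 88 = 0x9F.

0x9F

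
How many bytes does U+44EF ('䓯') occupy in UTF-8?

3

U+44EF = 0x44EF. UTF-8 uses 1 byte below 0x80, 2 below 0x800, 3 below 0x10000, 4 up to 0x10FFFF. 0x44EF is in U+0800–U+FFFF → 3 bytes.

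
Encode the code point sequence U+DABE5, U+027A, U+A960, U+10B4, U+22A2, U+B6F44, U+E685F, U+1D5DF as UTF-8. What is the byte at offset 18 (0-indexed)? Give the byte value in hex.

0x84

U+DABE5 → 4-byte form F3 9A AF A5 at offsets 0–3.
U+027A → 2-byte form C9 BA at offsets 4–5.
U+A960 → 3-byte form EA A5 A0 at offsets 6–8.
U+10B4 → 3-byte form E1 82 B4 at offsets 9–11.
U+22A2 → 3-byte form E2 8A A2 at offsets 12–14.
U+B6F44 → 4-byte form F2 B6 BD 84 at offsets 15–18.
Offset 18 falls in char 6's range; it's byte 4 of F2 B6 BD 84 = 0x84.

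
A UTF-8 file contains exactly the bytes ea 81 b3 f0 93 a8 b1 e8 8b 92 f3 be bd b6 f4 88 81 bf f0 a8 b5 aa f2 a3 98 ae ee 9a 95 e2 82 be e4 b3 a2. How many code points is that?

10

Byte at offset 0: 0xEA = 11101010 → 3-byte char (#1). Advance 3.
Byte at offset 3: 0xF0 = 11110000 → 4-byte char (#2). Advance 4.
Byte at offset 7: 0xE8 = 11101000 → 3-byte char (#3). Advance 3.
Byte at offset 10: 0xF3 = 11110011 → 4-byte char (#4). Advance 4.
Byte at offset 14: 0xF4 = 11110100 → 4-byte char (#5). Advance 4.
Byte at offset 18: 0xF0 = 11110000 → 4-byte char (#6). Advance 4.
Byte at offset 22: 0xF2 = 11110010 → 4-byte char (#7). Advance 4.
Byte at offset 26: 0xEE = 11101110 → 3-byte char (#8). Advance 3.
Byte at offset 29: 0xE2 = 11100010 → 3-byte char (#9). Advance 3.
Byte at offset 32: 0xE4 = 11100100 → 3-byte char (#10). Advance 3.
Reached end at offset 35 after 10 code points.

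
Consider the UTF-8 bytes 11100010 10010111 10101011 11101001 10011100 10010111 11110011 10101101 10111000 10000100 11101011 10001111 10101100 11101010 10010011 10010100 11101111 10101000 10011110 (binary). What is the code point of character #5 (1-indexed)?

Offset 0: leading byte 0xE2 = 11100010 → 3-byte char #1 = E2 97 AB.
Offset 3: leading byte 0xE9 = 11101001 → 3-byte char #2 = E9 9C 97.
Offset 6: leading byte 0xF3 = 11110011 → 4-byte char #3 = F3 AD B8 84.
Offset 10: leading byte 0xEB = 11101011 → 3-byte char #4 = EB 8F AC.
Offset 13: leading byte 0xEA = 11101010 → 3-byte char #5 = EA 93 94.
Leading byte 0xEA = 11101010 matches 1110xxxx → 3-byte sequence.
Byte 1: 0xEA = 11101010, payload 1010 (4 bits).
Byte 2: 0x93 = 10010011 (10xxxxxx ✓), payload 010011.
Byte 3: 0x94 = 10010100 (10xxxxxx ✓), payload 010100.
Concatenate: 1010010011010100 = 0xA4D4 (16 bits → U+A4D4).

U+A4D4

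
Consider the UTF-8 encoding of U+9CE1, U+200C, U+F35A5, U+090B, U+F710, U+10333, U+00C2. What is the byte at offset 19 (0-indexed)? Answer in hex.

U+9CE1 → 3-byte form E9 B3 A1 at offsets 0–2.
U+200C → 3-byte form E2 80 8C at offsets 3–5.
U+F35A5 → 4-byte form F3 B3 96 A5 at offsets 6–9.
U+090B → 3-byte form E0 A4 8B at offsets 10–12.
U+F710 → 3-byte form EF 9C 90 at offsets 13–15.
U+10333 → 4-byte form F0 90 8C B3 at offsets 16–19.
Offset 19 falls in char 6's range; it's byte 4 of F0 90 8C B3 = 0xB3.

0xB3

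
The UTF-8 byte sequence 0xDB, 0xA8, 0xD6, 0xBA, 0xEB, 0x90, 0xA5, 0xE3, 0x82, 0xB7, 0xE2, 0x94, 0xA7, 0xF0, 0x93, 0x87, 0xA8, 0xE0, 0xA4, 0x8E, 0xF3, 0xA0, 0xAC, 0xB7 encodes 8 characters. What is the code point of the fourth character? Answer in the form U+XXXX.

U+30B7

Offset 0: leading byte 0xDB = 11011011 → 2-byte char #1 = DB A8.
Offset 2: leading byte 0xD6 = 11010110 → 2-byte char #2 = D6 BA.
Offset 4: leading byte 0xEB = 11101011 → 3-byte char #3 = EB 90 A5.
Offset 7: leading byte 0xE3 = 11100011 → 3-byte char #4 = E3 82 B7.
Leading byte 0xE3 = 11100011 matches 1110xxxx → 3-byte sequence.
Byte 1: 0xE3 = 11100011, payload 0011 (4 bits).
Byte 2: 0x82 = 10000010 (10xxxxxx ✓), payload 000010.
Byte 3: 0xB7 = 10110111 (10xxxxxx ✓), payload 110111.
Concatenate: 0011000010110111 = 0x30B7 (16 bits → U+30B7).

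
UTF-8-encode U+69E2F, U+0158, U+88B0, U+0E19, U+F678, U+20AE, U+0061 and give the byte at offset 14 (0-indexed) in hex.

0xB8

U+69E2F → 4-byte form F1 A9 B8 AF at offsets 0–3.
U+0158 → 2-byte form C5 98 at offsets 4–5.
U+88B0 → 3-byte form E8 A2 B0 at offsets 6–8.
U+0E19 → 3-byte form E0 B8 99 at offsets 9–11.
U+F678 → 3-byte form EF 99 B8 at offsets 12–14.
Offset 14 falls in char 5's range; it's byte 3 of EF 99 B8 = 0xB8.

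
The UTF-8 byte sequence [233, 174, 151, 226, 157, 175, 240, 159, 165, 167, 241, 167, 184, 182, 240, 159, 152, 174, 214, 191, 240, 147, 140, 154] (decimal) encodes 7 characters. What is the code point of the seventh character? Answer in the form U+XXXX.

U+1331A

Offset 0: leading byte 0xE9 = 11101001 → 3-byte char #1 = E9 AE 97.
Offset 3: leading byte 0xE2 = 11100010 → 3-byte char #2 = E2 9D AF.
Offset 6: leading byte 0xF0 = 11110000 → 4-byte char #3 = F0 9F A5 A7.
Offset 10: leading byte 0xF1 = 11110001 → 4-byte char #4 = F1 A7 B8 B6.
Offset 14: leading byte 0xF0 = 11110000 → 4-byte char #5 = F0 9F 98 AE.
Offset 18: leading byte 0xD6 = 11010110 → 2-byte char #6 = D6 BF.
Offset 20: leading byte 0xF0 = 11110000 → 4-byte char #7 = F0 93 8C 9A.
Leading byte 0xF0 = 11110000 matches 11110xxx → 4-byte sequence.
Byte 1: 0xF0 = 11110000, payload 000 (3 bits).
Byte 2: 0x93 = 10010011 (10xxxxxx ✓), payload 010011.
Byte 3: 0x8C = 10001100 (10xxxxxx ✓), payload 001100.
Byte 4: 0x9A = 10011010 (10xxxxxx ✓), payload 011010.
Concatenate: 000010011001100011010 = 0x1331A (21 bits → U+1331A).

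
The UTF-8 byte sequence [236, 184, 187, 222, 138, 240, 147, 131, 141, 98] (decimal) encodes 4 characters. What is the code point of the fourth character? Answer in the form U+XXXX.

U+0062

Offset 0: leading byte 0xEC = 11101100 → 3-byte char #1 = EC B8 BB.
Offset 3: leading byte 0xDE = 11011110 → 2-byte char #2 = DE 8A.
Offset 5: leading byte 0xF0 = 11110000 → 4-byte char #3 = F0 93 83 8D.
Offset 9: leading byte 0x62 = 01100010 → 1-byte char #4 = 62.
Leading byte 0x62 = 01100010 matches 0xxxxxxx → 1-byte sequence.
Byte 1: 0x62 = 01100010, payload 1100010 (7 bits).
Concatenate: 1100010 = 0x62 (7 bits → U+0062).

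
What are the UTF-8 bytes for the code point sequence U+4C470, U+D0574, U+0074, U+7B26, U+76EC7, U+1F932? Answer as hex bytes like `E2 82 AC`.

F1 8C 91 B0 F3 90 95 B4 74 E7 AC A6 F1 B6 BB 87 F0 9F A4 B2

U+4C470: 4-byte form → F1 8C 91 B0.
U+D0574: 4-byte form → F3 90 95 B4.
U+0074: 1-byte form → 74.
U+7B26: 3-byte form → E7 AC A6.
U+76EC7: 4-byte form → F1 B6 BB 87.
U+1F932: 4-byte form → F0 9F A4 B2.
Concatenated (20 bytes): F1 8C 91 B0 F3 90 95 B4 74 E7 AC A6 F1 B6 BB 87 F0 9F A4 B2.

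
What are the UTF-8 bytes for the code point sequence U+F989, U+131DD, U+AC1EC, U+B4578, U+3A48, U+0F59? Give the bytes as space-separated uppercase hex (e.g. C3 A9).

EF A6 89 F0 93 87 9D F2 AC 87 AC F2 B4 95 B8 E3 A9 88 E0 BD 99

U+F989: 3-byte form → EF A6 89.
U+131DD: 4-byte form → F0 93 87 9D.
U+AC1EC: 4-byte form → F2 AC 87 AC.
U+B4578: 4-byte form → F2 B4 95 B8.
U+3A48: 3-byte form → E3 A9 88.
U+0F59: 3-byte form → E0 BD 99.
Concatenated (21 bytes): EF A6 89 F0 93 87 9D F2 AC 87 AC F2 B4 95 B8 E3 A9 88 E0 BD 99.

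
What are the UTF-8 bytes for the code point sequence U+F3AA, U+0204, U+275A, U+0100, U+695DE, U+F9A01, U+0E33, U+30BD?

EF 8E AA C8 84 E2 9D 9A C4 80 F1 A9 97 9E F3 B9 A8 81 E0 B8 B3 E3 82 BD

U+F3AA: 3-byte form → EF 8E AA.
U+0204: 2-byte form → C8 84.
U+275A: 3-byte form → E2 9D 9A.
U+0100: 2-byte form → C4 80.
U+695DE: 4-byte form → F1 A9 97 9E.
U+F9A01: 4-byte form → F3 B9 A8 81.
U+0E33: 3-byte form → E0 B8 B3.
U+30BD: 3-byte form → E3 82 BD.
Concatenated (24 bytes): EF 8E AA C8 84 E2 9D 9A C4 80 F1 A9 97 9E F3 B9 A8 81 E0 B8 B3 E3 82 BD.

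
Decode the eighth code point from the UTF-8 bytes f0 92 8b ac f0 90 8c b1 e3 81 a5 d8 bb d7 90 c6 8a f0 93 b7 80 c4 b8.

Offset 0: leading byte 0xF0 = 11110000 → 4-byte char #1 = F0 92 8B AC.
Offset 4: leading byte 0xF0 = 11110000 → 4-byte char #2 = F0 90 8C B1.
Offset 8: leading byte 0xE3 = 11100011 → 3-byte char #3 = E3 81 A5.
Offset 11: leading byte 0xD8 = 11011000 → 2-byte char #4 = D8 BB.
Offset 13: leading byte 0xD7 = 11010111 → 2-byte char #5 = D7 90.
Offset 15: leading byte 0xC6 = 11000110 → 2-byte char #6 = C6 8A.
Offset 17: leading byte 0xF0 = 11110000 → 4-byte char #7 = F0 93 B7 80.
Offset 21: leading byte 0xC4 = 11000100 → 2-byte char #8 = C4 B8.
Leading byte 0xC4 = 11000100 matches 110xxxxx → 2-byte sequence.
Byte 1: 0xC4 = 11000100, payload 00100 (5 bits).
Byte 2: 0xB8 = 10111000 (10xxxxxx ✓), payload 111000.
Concatenate: 00100111000 = 0x138 (11 bits → U+0138).

U+0138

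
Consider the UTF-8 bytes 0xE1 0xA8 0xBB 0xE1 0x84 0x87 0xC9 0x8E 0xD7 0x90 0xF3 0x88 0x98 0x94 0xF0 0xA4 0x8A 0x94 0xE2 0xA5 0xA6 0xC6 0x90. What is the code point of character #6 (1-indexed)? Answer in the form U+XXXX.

Offset 0: leading byte 0xE1 = 11100001 → 3-byte char #1 = E1 A8 BB.
Offset 3: leading byte 0xE1 = 11100001 → 3-byte char #2 = E1 84 87.
Offset 6: leading byte 0xC9 = 11001001 → 2-byte char #3 = C9 8E.
Offset 8: leading byte 0xD7 = 11010111 → 2-byte char #4 = D7 90.
Offset 10: leading byte 0xF3 = 11110011 → 4-byte char #5 = F3 88 98 94.
Offset 14: leading byte 0xF0 = 11110000 → 4-byte char #6 = F0 A4 8A 94.
Leading byte 0xF0 = 11110000 matches 11110xxx → 4-byte sequence.
Byte 1: 0xF0 = 11110000, payload 000 (3 bits).
Byte 2: 0xA4 = 10100100 (10xxxxxx ✓), payload 100100.
Byte 3: 0x8A = 10001010 (10xxxxxx ✓), payload 001010.
Byte 4: 0x94 = 10010100 (10xxxxxx ✓), payload 010100.
Concatenate: 000100100001010010100 = 0x24294 (21 bits → U+24294).

U+24294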